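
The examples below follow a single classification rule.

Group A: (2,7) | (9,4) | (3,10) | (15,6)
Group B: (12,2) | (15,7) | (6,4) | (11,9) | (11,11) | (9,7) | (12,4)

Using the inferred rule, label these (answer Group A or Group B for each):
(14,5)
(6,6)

The rule appears to be: sum is odd.
Group A: (14,5), since 14+5 = 19.
Group B: (6,6), since 6+6 = 12.

Group A, Group B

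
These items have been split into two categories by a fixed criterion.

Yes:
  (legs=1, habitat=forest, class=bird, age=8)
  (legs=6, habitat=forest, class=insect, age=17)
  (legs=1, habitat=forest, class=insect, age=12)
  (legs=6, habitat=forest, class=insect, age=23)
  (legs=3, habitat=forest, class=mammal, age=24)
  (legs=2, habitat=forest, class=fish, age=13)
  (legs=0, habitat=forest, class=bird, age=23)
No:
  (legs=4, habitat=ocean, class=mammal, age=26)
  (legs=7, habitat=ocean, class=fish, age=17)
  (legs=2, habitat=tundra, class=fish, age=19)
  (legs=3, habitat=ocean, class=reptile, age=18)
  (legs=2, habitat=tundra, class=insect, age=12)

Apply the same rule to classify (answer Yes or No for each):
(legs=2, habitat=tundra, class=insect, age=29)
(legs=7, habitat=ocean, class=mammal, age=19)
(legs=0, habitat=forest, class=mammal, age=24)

A rule that fits every label: habitat is forest — true of each 'Yes' example, false of each 'No' one.
(legs=2, habitat=tundra, class=insect, age=29) — habitat is tundra, hence No.
(legs=7, habitat=ocean, class=mammal, age=19) — habitat is ocean, hence No.
(legs=0, habitat=forest, class=mammal, age=24) — habitat is forest, hence Yes.

No, No, Yes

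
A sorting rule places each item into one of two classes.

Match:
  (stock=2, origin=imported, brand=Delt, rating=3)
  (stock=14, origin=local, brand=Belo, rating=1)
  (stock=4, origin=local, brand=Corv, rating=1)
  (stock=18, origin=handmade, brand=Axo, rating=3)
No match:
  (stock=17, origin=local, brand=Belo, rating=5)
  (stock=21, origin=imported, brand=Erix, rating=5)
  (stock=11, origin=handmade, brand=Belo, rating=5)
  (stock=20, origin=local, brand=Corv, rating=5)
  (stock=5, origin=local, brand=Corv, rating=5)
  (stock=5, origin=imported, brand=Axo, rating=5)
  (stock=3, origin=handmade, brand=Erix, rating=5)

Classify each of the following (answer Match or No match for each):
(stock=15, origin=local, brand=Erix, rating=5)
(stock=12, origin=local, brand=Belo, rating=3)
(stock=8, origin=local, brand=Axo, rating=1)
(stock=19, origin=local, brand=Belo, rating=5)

No match, Match, Match, No match

A rule that fits every label: rating ≤ 3 — true of each 'Match' example, false of each 'No match' one.
(stock=15, origin=local, brand=Erix, rating=5): rating = 5, does not pass → No match. (stock=12, origin=local, brand=Belo, rating=3): rating = 3, meets the rule → Match. (stock=8, origin=local, brand=Axo, rating=1): rating = 1, meets the rule → Match. (stock=19, origin=local, brand=Belo, rating=5): rating = 5, does not pass → No match.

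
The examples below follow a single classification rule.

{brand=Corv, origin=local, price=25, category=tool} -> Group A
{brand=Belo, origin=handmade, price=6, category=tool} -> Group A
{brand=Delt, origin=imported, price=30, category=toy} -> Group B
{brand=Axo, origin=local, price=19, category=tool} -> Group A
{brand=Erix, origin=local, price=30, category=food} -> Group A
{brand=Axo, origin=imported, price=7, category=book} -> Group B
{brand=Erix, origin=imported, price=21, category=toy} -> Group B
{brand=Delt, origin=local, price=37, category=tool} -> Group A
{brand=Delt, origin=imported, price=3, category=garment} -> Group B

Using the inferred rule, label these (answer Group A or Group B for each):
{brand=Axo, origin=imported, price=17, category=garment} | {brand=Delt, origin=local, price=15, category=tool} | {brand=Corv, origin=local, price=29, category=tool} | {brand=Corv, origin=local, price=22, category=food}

The simplest hypothesis consistent with all the labels is: origin is not imported.

Group B, Group A, Group A, Group A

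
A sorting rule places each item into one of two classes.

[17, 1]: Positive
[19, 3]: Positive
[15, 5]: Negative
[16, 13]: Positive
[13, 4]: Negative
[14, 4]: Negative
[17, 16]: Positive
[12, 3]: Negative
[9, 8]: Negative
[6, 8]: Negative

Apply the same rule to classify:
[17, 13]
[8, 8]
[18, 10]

The classifier is using: first ≥ 16.
[17, 13]: first 17 — has this property, so Positive.
[8, 8]: first 8 — fails this test, so Negative.
[18, 10]: first 18 — has this property, so Positive.

Positive, Negative, Positive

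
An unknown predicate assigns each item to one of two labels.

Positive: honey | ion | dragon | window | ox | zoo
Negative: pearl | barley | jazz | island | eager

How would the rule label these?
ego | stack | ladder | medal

Positive, Negative, Negative, Negative

The classifier is using: contains 'o'.
ego → has 'o' → Positive. stack → no 'o' → Negative. ladder → no 'o' → Negative. medal → no 'o' → Negative.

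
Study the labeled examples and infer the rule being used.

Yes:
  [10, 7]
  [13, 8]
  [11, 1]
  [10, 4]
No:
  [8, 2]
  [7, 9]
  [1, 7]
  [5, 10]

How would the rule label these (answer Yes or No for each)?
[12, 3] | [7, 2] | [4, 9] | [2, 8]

One predicate separates the groups cleanly: first ≥ 9.
[12, 3] → first 12 → Yes. [7, 2] → first 7 → No. [4, 9] → first 4 → No. [2, 8] → first 2 → No.

Yes, No, No, No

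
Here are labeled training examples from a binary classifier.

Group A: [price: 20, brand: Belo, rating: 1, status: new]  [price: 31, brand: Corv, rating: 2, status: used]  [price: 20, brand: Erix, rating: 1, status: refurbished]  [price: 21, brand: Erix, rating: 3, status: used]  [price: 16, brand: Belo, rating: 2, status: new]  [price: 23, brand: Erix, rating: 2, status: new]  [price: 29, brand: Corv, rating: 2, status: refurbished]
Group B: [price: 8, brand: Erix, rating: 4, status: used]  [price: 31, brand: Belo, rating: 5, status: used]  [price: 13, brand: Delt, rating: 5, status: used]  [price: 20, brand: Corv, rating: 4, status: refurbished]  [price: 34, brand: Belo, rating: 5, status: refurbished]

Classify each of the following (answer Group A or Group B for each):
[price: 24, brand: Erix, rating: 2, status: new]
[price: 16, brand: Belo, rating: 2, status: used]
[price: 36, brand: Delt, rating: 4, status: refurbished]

Group A, Group A, Group B

The classifier is using: rating ≤ 3.
Group A: [price: 24, brand: Erix, rating: 2, status: new], since rating = 2.
Group A: [price: 16, brand: Belo, rating: 2, status: used], since rating = 2.
Group B: [price: 36, brand: Delt, rating: 4, status: refurbished], since rating = 4.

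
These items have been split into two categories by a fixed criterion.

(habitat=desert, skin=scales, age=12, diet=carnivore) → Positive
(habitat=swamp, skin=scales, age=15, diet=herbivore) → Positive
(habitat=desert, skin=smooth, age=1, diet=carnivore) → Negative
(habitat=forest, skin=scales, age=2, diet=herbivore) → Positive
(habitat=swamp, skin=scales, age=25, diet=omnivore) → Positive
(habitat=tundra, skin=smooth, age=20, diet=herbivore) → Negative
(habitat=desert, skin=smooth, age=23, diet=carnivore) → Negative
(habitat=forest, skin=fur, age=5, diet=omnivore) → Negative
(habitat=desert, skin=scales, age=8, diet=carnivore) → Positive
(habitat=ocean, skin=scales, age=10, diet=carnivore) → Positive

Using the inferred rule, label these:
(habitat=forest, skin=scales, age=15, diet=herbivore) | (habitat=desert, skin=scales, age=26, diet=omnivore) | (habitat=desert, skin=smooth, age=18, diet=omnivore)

The distinguishing property — skin is scales — holds for all the 'Positive' cases and none of the 'Negative' cases.
(habitat=forest, skin=scales, age=15, diet=herbivore): skin is scales — matches, so Positive.
(habitat=desert, skin=scales, age=26, diet=omnivore): skin is scales — matches, so Positive.
(habitat=desert, skin=smooth, age=18, diet=omnivore): skin is smooth — fails the rule, so Negative.

Positive, Positive, Negative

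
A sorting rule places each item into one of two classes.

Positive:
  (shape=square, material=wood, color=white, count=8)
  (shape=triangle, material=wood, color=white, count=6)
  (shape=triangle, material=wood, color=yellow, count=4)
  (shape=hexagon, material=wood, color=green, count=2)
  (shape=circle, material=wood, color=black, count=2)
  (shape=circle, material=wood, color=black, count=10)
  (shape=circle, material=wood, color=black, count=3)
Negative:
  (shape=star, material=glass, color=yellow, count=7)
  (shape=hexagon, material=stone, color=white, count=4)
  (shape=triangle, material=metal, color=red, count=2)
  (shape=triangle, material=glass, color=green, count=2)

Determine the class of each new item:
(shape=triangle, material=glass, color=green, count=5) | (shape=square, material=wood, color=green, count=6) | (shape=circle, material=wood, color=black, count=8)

The rule appears to be: material is wood.
(shape=triangle, material=glass, color=green, count=5) → material is glass → Negative.
(shape=square, material=wood, color=green, count=6) → material is wood → Positive.
(shape=circle, material=wood, color=black, count=8) → material is wood → Positive.

Negative, Positive, Positive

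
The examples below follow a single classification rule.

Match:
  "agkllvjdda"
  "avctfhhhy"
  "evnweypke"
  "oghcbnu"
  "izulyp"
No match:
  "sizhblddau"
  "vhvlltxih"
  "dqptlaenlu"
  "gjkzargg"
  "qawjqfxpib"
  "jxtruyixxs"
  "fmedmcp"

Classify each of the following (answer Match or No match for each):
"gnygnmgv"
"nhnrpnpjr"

No match, No match

The rule appears to be: starts with a vowel.
"gnygnmgv" → starts with 'g' → No match. "nhnrpnpjr" → starts with 'n' → No match.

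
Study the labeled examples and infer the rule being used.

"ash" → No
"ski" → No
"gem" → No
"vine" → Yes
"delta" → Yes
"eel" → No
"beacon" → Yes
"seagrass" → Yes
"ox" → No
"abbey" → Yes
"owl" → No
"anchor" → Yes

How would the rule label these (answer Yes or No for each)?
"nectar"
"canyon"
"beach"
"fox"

The simplest hypothesis consistent with all the labels is: length ≥ 4.
"nectar": length 6, fits → Yes. "canyon": length 6, fits → Yes. "beach": length 5, fits → Yes. "fox": length 3, does not fit → No.

Yes, Yes, Yes, No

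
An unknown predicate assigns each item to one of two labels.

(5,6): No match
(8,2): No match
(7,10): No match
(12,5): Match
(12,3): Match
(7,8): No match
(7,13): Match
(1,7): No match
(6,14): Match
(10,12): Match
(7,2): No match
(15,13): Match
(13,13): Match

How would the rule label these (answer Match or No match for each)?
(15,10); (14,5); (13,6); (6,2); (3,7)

Match, Match, Match, No match, No match

The distinguishing property — max ≥ 12 — holds for all the 'Match' cases and none of the 'No match' cases.
Match: (15,10), since max 15.
Match: (14,5), since max 14.
Match: (13,6), since max 13.
No match: (6,2), since max 6.
No match: (3,7), since max 7.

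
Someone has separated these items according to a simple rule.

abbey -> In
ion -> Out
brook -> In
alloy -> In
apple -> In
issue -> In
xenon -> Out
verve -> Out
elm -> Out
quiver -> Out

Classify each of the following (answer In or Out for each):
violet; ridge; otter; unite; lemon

Out, Out, In, Out, Out

All 'In' examples share one property — has a double letter — and every 'Out' example lacks it.
violet → no doubled letter → Out.
ridge → no doubled letter → Out.
otter → 'tt' doubled → In.
unite → no doubled letter → Out.
lemon → no doubled letter → Out.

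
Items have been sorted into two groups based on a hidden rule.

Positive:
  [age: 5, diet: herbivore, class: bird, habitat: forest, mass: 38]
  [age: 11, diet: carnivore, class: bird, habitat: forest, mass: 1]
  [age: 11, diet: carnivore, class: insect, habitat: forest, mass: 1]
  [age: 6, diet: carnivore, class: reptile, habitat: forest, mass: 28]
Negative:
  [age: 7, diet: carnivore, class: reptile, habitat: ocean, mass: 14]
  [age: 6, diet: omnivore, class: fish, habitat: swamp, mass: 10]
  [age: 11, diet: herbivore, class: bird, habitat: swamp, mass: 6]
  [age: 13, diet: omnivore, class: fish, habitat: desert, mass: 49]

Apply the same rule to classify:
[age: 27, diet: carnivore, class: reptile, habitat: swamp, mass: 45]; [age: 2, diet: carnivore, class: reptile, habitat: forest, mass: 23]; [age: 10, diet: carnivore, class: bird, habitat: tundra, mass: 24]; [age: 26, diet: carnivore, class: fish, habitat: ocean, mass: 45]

Negative, Positive, Negative, Negative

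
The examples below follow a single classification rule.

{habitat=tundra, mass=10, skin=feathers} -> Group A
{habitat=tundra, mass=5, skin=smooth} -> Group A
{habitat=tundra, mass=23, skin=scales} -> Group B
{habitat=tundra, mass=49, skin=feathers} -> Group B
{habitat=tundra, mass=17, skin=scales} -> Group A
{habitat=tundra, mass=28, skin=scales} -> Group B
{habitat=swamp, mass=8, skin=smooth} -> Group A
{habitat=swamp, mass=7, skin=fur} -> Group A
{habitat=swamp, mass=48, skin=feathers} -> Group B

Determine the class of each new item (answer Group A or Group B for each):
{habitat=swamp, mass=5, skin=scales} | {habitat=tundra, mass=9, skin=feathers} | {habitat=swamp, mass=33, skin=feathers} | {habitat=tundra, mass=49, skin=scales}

Group A, Group A, Group B, Group B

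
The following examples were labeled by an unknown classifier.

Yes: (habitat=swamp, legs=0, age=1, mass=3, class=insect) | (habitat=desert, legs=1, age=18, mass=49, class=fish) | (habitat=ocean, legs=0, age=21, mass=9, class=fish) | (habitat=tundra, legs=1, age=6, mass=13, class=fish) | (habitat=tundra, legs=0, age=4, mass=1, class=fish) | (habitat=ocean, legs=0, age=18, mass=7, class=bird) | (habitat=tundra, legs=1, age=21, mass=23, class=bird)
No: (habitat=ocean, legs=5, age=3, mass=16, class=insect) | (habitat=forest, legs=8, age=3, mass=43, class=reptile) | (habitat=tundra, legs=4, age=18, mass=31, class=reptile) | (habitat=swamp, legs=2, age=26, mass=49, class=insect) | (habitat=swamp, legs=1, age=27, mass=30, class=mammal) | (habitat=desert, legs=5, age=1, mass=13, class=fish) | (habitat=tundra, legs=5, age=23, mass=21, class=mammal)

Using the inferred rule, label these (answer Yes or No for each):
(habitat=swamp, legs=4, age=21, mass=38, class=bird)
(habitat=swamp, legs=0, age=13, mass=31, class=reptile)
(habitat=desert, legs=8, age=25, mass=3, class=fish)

Rule: legs ≤ 1 AND age ≤ 21. This holds for each 'Yes' example and fails for each 'No' one.

No, Yes, No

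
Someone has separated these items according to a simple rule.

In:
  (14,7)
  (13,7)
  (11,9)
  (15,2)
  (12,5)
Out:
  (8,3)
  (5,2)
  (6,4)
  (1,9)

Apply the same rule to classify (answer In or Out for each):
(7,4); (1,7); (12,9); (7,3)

One predicate separates the groups cleanly: sum ≥ 17.
(7,4): 7+4 = 11, does not fit → Out.
(1,7): 1+7 = 8, does not fit → Out.
(12,9): 12+9 = 21, passes → In.
(7,3): 7+3 = 10, does not fit → Out.

Out, Out, In, Out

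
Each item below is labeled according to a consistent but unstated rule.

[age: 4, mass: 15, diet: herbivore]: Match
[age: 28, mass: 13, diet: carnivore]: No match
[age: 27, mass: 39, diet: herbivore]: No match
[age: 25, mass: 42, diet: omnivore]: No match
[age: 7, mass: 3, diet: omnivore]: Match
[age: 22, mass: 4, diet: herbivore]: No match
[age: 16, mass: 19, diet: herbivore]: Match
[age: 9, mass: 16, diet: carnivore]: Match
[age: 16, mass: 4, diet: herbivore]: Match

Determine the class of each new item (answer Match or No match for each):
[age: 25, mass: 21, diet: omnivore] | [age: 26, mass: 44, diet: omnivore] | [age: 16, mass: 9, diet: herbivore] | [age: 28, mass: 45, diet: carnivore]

Rule: age ≤ 16. This holds for each 'Match' example and fails for each 'No match' one.
[age: 25, mass: 21, diet: omnivore] — age = 25, hence No match.
[age: 26, mass: 44, diet: omnivore] — age = 26, hence No match.
[age: 16, mass: 9, diet: herbivore] — age = 16, hence Match.
[age: 28, mass: 45, diet: carnivore] — age = 28, hence No match.

No match, No match, Match, No match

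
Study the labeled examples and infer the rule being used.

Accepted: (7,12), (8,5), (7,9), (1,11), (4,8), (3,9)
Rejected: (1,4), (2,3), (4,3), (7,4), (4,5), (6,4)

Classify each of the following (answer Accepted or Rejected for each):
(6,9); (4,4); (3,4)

Accepted, Rejected, Rejected

Every 'Accepted' example satisfies: sum ≥ 12. None of the 'Rejected' examples do.
(6,9): Accepted (6+9 = 15). (4,4): Rejected (4+4 = 8). (3,4): Rejected (3+4 = 7).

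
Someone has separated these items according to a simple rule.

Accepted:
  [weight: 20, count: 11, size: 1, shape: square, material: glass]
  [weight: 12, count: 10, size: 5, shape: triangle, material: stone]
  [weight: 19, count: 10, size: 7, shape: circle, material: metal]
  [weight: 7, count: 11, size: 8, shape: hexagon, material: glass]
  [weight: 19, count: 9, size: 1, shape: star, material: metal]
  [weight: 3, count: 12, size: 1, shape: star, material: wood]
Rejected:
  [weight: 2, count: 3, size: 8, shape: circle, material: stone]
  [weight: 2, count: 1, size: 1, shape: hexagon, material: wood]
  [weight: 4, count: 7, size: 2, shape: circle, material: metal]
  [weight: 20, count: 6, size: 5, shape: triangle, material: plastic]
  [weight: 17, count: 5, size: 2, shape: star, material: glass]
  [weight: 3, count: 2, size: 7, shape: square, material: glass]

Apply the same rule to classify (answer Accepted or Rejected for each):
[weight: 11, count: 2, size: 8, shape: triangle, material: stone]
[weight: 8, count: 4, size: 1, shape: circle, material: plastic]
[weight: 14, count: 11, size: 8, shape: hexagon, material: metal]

Rejected, Rejected, Accepted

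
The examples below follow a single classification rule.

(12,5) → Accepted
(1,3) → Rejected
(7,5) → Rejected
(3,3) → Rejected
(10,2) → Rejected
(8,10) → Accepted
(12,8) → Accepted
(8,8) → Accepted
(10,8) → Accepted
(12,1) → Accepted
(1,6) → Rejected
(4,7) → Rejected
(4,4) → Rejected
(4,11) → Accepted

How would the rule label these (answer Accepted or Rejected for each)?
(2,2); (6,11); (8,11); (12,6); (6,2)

The simplest hypothesis consistent with all the labels is: sum ≥ 13.
(2,2) — 2+2 = 4, hence Rejected.
(6,11) — 6+11 = 17, hence Accepted.
(8,11) — 8+11 = 19, hence Accepted.
(12,6) — 12+6 = 18, hence Accepted.
(6,2) — 6+2 = 8, hence Rejected.

Rejected, Accepted, Accepted, Accepted, Rejected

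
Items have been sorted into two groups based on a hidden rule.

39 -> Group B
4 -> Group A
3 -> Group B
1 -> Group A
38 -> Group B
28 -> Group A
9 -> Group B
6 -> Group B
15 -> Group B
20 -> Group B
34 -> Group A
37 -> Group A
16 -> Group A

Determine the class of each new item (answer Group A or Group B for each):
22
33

One predicate separates the groups cleanly: ≡ 1 (mod 3).
22: 22 mod 3 = 1, satisfies this → Group A.
33: 33 mod 3 = 0, fails the rule → Group B.

Group A, Group B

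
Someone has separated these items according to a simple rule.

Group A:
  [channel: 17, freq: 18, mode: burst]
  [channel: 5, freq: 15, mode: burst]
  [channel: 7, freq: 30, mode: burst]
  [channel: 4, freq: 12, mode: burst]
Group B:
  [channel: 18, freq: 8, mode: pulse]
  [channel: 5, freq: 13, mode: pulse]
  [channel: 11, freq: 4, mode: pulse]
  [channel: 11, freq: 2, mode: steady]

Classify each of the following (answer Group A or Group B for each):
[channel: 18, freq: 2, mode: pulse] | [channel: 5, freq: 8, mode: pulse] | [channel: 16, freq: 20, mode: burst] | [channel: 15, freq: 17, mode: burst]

Group B, Group B, Group A, Group A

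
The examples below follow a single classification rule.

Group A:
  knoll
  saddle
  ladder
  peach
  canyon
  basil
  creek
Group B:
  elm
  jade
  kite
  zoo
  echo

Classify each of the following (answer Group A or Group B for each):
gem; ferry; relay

All 'Group A' examples share one property — length ≥ 5 — and every 'Group B' example lacks it.
gem: Group B (length 3).
ferry: Group A (length 5).
relay: Group A (length 5).

Group B, Group A, Group A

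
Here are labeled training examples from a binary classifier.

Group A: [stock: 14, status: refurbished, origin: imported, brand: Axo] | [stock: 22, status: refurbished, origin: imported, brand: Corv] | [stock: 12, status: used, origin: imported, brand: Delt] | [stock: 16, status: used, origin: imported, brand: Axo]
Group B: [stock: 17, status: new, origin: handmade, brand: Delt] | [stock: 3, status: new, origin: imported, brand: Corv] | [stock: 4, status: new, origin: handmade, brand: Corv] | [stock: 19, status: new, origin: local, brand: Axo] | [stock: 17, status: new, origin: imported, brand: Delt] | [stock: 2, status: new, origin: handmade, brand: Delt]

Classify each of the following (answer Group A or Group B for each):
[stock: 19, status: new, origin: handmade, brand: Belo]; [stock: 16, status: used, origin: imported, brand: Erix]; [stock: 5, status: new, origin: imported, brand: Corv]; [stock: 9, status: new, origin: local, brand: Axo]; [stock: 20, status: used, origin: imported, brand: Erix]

Group B, Group A, Group B, Group B, Group A

The rule appears to be: status is not new.
Group B: [stock: 19, status: new, origin: handmade, brand: Belo], since status is new.
Group A: [stock: 16, status: used, origin: imported, brand: Erix], since status is used.
Group B: [stock: 5, status: new, origin: imported, brand: Corv], since status is new.
Group B: [stock: 9, status: new, origin: local, brand: Axo], since status is new.
Group A: [stock: 20, status: used, origin: imported, brand: Erix], since status is used.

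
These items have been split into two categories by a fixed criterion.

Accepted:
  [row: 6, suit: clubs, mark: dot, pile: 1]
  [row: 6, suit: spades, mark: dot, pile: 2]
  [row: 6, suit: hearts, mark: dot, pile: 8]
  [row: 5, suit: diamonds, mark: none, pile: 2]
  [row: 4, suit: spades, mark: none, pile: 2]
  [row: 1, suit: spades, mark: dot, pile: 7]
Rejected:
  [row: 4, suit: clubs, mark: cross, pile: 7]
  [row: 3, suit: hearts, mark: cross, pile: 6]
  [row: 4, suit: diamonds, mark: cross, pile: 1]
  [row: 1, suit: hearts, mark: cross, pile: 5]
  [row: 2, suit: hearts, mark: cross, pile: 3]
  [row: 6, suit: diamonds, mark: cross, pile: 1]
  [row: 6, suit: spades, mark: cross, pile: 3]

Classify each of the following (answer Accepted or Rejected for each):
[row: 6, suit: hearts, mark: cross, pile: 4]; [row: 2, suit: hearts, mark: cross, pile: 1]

Rejected, Rejected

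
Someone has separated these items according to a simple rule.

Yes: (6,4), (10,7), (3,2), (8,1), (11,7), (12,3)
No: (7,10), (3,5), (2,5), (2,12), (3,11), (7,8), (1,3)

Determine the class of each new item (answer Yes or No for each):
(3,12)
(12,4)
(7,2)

'Yes' ⟺ first > second.
(3,12): No (3 < 12).
(12,4): Yes (12 > 4).
(7,2): Yes (7 > 2).

No, Yes, Yes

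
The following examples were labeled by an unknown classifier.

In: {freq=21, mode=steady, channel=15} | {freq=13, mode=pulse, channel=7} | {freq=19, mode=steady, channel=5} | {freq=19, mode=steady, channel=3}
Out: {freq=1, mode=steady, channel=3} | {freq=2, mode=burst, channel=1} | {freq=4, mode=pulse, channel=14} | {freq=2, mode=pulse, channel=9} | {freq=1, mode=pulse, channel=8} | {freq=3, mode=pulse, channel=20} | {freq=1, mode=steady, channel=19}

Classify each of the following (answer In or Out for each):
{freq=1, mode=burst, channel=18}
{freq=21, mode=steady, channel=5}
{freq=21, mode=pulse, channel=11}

Out, In, In

The rule appears to be: freq ≥ 13.
{freq=1, mode=burst, channel=18} → freq = 1 → Out.
{freq=21, mode=steady, channel=5} → freq = 21 → In.
{freq=21, mode=pulse, channel=11} → freq = 21 → In.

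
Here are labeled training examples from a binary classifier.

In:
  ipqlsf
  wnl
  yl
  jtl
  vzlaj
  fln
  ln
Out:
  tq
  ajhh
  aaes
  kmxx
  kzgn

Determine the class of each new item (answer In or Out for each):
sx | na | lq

Out, Out, In

One predicate separates the groups cleanly: contains 'l'.
sx: Out (no 'l'). na: Out (no 'l'). lq: In (has 'l').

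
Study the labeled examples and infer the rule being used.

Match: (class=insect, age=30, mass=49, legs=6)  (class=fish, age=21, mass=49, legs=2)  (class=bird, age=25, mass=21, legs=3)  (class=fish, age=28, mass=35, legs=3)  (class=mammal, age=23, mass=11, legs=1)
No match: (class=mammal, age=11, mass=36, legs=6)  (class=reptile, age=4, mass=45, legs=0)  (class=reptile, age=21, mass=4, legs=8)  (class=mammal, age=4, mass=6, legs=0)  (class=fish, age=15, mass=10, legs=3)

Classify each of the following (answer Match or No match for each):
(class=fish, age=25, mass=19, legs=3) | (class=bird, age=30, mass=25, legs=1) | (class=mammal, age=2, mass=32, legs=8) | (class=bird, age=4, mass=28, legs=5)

Match, Match, No match, No match

The classifier is using: age ≥ 21 AND legs ≤ 6.
(class=fish, age=25, mass=19, legs=3) → age = 25, legs = 3 → Match. (class=bird, age=30, mass=25, legs=1) → age = 30, legs = 1 → Match. (class=mammal, age=2, mass=32, legs=8) → age = 2, legs = 8 → No match. (class=bird, age=4, mass=28, legs=5) → age = 4, legs = 5 → No match.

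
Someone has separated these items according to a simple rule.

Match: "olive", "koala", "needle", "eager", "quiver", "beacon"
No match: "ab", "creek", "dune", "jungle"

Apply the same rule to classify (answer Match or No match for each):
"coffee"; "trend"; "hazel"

Match, No match, No match

One predicate separates the groups cleanly: has ≥ 3 vowels.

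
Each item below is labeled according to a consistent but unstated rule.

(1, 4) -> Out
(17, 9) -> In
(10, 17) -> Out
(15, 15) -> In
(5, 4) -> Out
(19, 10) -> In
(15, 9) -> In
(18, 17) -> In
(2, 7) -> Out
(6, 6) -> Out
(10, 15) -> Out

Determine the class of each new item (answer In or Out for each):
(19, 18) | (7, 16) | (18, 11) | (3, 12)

Rule: first ≥ 15. This holds for each 'In' example and fails for each 'Out' one.

In, Out, In, Out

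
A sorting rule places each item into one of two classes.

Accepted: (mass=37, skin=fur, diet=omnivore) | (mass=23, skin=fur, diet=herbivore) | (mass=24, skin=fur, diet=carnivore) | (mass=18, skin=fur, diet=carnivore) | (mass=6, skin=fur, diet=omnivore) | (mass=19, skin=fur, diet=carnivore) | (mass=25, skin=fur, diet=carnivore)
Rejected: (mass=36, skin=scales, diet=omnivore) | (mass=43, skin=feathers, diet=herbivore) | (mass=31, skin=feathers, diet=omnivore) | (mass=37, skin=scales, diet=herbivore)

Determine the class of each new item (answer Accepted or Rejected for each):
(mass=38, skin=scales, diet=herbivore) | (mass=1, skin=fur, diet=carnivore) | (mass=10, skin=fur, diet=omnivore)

Rejected, Accepted, Accepted

Rule: skin is fur. This holds for each 'Accepted' example and fails for each 'Rejected' one.
(mass=38, skin=scales, diet=herbivore) → skin is scales → Rejected.
(mass=1, skin=fur, diet=carnivore) → skin is fur → Accepted.
(mass=10, skin=fur, diet=omnivore) → skin is fur → Accepted.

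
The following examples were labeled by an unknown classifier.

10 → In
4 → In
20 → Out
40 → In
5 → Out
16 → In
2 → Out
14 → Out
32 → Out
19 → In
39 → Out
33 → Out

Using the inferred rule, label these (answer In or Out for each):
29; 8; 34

Out, Out, In

The distinguishing property — ≡ 1 (mod 3) — holds for all the 'In' cases and none of the 'Out' cases.
29 — 29 mod 3 = 2, hence Out. 8 — 8 mod 3 = 2, hence Out. 34 — 34 mod 3 = 1, hence In.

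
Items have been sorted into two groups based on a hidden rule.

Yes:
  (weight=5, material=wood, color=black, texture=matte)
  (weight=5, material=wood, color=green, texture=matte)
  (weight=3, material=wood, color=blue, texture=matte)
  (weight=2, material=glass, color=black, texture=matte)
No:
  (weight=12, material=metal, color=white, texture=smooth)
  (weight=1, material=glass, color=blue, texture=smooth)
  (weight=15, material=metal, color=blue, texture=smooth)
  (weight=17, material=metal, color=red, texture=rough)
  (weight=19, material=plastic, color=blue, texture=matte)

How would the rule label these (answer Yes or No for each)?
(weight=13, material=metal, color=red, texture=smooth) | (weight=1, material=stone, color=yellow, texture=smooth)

The simplest hypothesis consistent with all the labels is: texture is matte AND weight ≤ 5.

No, No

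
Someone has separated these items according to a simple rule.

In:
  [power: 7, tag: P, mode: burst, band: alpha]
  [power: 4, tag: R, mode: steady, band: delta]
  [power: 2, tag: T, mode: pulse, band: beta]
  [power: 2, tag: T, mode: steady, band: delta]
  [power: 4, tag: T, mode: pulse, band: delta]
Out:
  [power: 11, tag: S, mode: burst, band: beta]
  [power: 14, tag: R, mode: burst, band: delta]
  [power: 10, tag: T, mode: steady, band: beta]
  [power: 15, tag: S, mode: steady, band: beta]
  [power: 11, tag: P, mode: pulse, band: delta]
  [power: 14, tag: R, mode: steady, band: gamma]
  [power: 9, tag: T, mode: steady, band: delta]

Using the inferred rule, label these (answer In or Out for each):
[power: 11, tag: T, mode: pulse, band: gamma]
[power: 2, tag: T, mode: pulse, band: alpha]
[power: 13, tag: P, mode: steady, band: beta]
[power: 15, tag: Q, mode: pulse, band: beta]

Out, In, Out, Out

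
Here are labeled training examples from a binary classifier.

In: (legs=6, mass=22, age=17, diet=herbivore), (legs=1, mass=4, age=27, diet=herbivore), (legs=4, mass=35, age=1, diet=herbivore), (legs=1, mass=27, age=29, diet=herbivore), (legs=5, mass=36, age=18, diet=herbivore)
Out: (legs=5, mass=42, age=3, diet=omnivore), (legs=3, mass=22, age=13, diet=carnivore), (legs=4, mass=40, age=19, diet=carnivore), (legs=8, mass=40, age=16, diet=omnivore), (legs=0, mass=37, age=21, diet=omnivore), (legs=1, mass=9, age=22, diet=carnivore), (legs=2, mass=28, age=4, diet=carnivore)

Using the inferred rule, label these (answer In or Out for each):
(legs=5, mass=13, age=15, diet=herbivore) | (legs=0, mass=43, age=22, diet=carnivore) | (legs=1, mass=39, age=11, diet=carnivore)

In, Out, Out

All 'In' examples share one property — diet is herbivore — and every 'Out' example lacks it.
(legs=5, mass=13, age=15, diet=herbivore): In (diet is herbivore).
(legs=0, mass=43, age=22, diet=carnivore): Out (diet is carnivore).
(legs=1, mass=39, age=11, diet=carnivore): Out (diet is carnivore).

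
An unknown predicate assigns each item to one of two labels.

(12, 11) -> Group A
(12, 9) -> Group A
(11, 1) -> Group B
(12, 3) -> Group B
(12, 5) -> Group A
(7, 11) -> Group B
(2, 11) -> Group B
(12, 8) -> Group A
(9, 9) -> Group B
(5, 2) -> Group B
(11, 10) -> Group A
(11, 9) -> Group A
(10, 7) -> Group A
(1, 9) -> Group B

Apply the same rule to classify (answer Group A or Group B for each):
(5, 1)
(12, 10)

Group B, Group A

'Group A' ⟺ first > second AND sum ≥ 17.
Group B: (5, 1), since 5 > 1, 5+1 = 6.
Group A: (12, 10), since 12 > 10, 12+10 = 22.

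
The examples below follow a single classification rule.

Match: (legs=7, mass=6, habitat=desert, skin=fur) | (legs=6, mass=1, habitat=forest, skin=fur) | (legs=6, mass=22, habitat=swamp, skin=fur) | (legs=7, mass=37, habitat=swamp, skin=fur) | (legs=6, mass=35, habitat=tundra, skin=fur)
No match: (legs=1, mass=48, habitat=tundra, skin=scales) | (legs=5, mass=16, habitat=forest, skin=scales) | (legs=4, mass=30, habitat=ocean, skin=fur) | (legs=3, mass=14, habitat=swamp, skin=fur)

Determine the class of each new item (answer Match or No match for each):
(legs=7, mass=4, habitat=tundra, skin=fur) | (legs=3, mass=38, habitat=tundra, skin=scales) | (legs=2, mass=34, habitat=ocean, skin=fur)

Match, No match, No match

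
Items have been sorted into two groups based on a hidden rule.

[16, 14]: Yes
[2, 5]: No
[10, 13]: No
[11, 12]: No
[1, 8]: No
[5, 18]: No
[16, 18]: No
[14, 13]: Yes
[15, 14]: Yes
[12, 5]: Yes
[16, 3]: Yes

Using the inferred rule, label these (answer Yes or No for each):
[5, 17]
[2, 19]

No, No

'Yes' ⟺ first > second.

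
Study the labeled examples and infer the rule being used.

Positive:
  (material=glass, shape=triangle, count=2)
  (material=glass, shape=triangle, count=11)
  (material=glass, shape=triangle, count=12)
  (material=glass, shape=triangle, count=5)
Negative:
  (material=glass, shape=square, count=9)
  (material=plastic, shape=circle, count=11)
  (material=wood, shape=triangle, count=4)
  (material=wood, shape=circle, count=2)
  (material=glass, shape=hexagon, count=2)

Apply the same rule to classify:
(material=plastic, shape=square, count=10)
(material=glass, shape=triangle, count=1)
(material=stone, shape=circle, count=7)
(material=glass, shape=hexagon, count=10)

Negative, Positive, Negative, Negative

The rule appears to be: shape is triangle AND material is glass.
(material=plastic, shape=square, count=10): shape is square, material is plastic, does not fit → Negative. (material=glass, shape=triangle, count=1): shape is triangle, material is glass, checks out → Positive. (material=stone, shape=circle, count=7): shape is circle, material is stone, does not fit → Negative. (material=glass, shape=hexagon, count=10): shape is hexagon, material is glass, does not fit → Negative.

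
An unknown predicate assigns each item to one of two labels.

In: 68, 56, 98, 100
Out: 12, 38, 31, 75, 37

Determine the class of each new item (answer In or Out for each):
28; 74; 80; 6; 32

Out, In, In, Out, Out

One predicate separates the groups cleanly: even AND at least 56.
28: 28 is even, 28 < 56, does not satisfy this → Out.
74: 74 is even, 74 ≥ 56, meets the rule → In.
80: 80 is even, 80 ≥ 56, meets the rule → In.
6: 6 is even, 6 < 56, does not satisfy this → Out.
32: 32 is even, 32 < 56, does not satisfy this → Out.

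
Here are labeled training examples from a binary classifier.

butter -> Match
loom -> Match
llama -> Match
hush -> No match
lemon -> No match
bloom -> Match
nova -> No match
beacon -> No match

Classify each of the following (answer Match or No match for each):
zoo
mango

Match, No match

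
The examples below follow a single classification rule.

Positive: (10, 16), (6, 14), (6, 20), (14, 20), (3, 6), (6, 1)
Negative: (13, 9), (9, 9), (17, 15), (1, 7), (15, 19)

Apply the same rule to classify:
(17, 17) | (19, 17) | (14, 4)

The classifier is using: product is even.

Negative, Negative, Positive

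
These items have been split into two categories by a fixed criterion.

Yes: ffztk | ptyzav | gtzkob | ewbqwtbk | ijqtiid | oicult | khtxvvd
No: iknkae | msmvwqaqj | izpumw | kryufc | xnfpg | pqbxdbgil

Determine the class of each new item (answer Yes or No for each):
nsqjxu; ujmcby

The pattern is that an item is 'Yes' exactly when: contains 't'.
nsqjxu: no 't' — does not fit, so No. ujmcby: no 't' — does not fit, so No.

No, No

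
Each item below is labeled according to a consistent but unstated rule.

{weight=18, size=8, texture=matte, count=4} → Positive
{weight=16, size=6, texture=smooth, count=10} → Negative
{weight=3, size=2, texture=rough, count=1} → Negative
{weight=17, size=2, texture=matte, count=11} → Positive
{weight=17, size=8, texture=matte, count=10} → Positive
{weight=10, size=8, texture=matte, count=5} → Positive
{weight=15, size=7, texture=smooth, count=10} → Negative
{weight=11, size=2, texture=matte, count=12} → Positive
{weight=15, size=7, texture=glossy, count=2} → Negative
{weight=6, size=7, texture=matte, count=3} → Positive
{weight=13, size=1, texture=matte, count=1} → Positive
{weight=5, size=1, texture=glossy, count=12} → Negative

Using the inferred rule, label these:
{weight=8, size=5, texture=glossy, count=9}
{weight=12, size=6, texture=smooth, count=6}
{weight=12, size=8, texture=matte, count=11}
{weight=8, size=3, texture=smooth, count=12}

Negative, Negative, Positive, Negative

The simplest hypothesis consistent with all the labels is: texture is matte.
{weight=8, size=5, texture=glossy, count=9} → texture is glossy → Negative. {weight=12, size=6, texture=smooth, count=6} → texture is smooth → Negative. {weight=12, size=8, texture=matte, count=11} → texture is matte → Positive. {weight=8, size=3, texture=smooth, count=12} → texture is smooth → Negative.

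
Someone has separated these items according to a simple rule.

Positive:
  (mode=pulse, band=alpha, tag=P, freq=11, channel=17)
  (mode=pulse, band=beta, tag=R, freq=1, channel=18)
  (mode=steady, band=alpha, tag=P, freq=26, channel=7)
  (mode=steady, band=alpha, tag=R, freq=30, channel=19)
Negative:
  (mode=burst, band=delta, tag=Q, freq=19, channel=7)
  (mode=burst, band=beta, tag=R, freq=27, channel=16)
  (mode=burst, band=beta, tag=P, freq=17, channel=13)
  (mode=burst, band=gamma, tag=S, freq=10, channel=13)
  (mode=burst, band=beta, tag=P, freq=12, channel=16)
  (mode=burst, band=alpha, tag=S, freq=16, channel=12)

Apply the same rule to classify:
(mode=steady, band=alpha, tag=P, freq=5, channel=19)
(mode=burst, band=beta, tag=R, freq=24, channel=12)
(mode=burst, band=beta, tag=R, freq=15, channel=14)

Positive, Negative, Negative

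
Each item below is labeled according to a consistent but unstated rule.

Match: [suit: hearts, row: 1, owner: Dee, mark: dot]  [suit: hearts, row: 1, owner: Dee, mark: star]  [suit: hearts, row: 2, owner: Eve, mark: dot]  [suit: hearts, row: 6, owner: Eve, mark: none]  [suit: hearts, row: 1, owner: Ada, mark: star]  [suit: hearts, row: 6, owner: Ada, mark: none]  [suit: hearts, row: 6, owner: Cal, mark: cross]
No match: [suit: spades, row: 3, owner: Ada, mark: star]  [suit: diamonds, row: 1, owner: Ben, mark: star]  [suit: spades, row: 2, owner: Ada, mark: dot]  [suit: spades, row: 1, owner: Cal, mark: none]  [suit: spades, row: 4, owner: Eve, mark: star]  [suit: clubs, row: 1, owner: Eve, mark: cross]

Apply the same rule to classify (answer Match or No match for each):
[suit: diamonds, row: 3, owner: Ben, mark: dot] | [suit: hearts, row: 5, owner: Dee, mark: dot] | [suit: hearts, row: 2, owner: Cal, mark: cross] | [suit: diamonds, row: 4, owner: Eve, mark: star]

'Match' ⟺ suit is hearts.
[suit: diamonds, row: 3, owner: Ben, mark: dot]: No match (suit is diamonds). [suit: hearts, row: 5, owner: Dee, mark: dot]: Match (suit is hearts). [suit: hearts, row: 2, owner: Cal, mark: cross]: Match (suit is hearts). [suit: diamonds, row: 4, owner: Eve, mark: star]: No match (suit is diamonds).

No match, Match, Match, No match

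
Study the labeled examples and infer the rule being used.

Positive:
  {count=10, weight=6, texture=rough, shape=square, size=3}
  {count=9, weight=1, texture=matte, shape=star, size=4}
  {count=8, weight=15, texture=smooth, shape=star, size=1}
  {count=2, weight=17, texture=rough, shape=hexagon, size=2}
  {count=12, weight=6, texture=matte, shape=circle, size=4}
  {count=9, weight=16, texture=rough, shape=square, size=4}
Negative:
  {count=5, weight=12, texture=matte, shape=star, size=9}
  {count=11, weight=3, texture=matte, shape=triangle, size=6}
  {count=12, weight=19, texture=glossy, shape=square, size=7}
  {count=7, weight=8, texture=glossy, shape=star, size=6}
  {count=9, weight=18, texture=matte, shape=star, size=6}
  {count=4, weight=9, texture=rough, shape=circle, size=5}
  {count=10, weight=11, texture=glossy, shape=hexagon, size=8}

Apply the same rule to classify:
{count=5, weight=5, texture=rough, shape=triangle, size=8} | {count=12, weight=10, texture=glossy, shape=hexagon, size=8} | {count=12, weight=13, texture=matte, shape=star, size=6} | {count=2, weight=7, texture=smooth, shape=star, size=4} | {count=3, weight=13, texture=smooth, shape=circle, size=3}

Negative, Negative, Negative, Positive, Positive

The pattern is that an item is 'Positive' exactly when: size ≤ 4.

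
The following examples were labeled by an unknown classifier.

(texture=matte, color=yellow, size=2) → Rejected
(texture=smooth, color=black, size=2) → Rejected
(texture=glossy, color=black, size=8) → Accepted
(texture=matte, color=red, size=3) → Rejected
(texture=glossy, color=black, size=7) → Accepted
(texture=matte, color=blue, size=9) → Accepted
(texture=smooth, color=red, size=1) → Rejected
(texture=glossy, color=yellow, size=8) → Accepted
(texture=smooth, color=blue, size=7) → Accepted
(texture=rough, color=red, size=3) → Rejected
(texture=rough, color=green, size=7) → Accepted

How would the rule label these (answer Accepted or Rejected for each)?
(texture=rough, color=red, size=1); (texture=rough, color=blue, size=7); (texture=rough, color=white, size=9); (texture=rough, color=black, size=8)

The rule appears to be: size ≥ 7.

Rejected, Accepted, Accepted, Accepted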